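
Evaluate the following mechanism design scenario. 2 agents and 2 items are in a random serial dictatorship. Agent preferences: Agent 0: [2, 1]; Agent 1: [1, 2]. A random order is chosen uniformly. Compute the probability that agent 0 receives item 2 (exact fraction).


Step 1: Agent 0 wants item 2
Step 2: There are 2 possible orderings of agents
Step 3: In 2 orderings, agent 0 gets item 2
Step 4: Probability = 2/2 = 1

1


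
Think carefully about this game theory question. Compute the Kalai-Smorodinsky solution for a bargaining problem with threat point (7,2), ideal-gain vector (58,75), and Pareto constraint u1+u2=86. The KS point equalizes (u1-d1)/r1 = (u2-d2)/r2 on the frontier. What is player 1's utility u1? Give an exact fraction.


Step 1: At the KS point, (u1-d1)/r1 = (u2-d2)/r2 = t and u1+u2 = 86
Step 2: u1 = d1 + r1*t and u2 = d2 + r2*t, so (d1 + r1*t) + (d2 + r2*t) = 86
Step 3: t = (86 - 7 - 2)/(58 + 75) = 77/133 = 11/19
Step 4: u1 = d1 + r1*t = 7 + 58 * 11/19 = 771/19
Step 5: (Check: u2 = d2 + r2*t = 863/19; u1+u2 = 771/19 + 863/19 = 86, on the frontier.)

771/19


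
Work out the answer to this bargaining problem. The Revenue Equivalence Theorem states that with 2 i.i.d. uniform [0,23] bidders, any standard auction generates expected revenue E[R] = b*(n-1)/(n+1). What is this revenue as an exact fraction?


Step 1: By Revenue Equivalence, expected revenue = b*(n-1)/(n+1)
Step 2: Substituting n = 2, b = 23
Step 3: Revenue = 23*(2-1)/(2+1) = 23*1/3
Step 4: Revenue = 23/3

23/3


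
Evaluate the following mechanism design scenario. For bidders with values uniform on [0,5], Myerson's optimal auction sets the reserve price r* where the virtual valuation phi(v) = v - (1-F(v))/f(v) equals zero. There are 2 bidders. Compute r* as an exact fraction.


Step 1: For U[0,5], F(v) = v/5 and f(v) = 1/5
Step 2: phi(v) = v - (1 - v/5)/(1/5) = v - (5 - v) = 2v - 5
Step 3: Set phi(r*) = 0: 2r* - 5 = 0
Step 4: r* = 5/2 (the number of bidders n = 2 does not enter)

5/2


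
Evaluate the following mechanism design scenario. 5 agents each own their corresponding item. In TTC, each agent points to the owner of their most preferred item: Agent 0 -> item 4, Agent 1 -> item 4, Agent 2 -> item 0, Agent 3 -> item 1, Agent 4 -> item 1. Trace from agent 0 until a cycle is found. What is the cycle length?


Step 1: Trace the pointer graph from agent 0: 0 -> 4 -> 1 -> 4
Step 2: A cycle is detected when we revisit agent 4
Step 3: The cycle is: 4 -> 1 -> 4
Step 4: Cycle length = 2

2


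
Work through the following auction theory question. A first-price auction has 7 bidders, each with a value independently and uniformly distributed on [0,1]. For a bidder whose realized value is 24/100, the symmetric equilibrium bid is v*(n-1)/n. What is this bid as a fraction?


Step 1: The symmetric BNE bidding function is b(v) = v * (n-1) / n
Step 2: Substitute v = 6/25 and n = 7
Step 3: b = 6/25 * 6/7
Step 4: b = 36/175

36/175


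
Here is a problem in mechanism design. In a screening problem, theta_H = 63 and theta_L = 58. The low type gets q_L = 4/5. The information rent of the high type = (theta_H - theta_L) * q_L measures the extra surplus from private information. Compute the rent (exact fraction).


Step 1: theta_H - theta_L = 63 - 58 = 5
Step 2: Information rent = (theta_H - theta_L) * q_L
Step 3: = 5 * 4/5
Step 4: = 4

4


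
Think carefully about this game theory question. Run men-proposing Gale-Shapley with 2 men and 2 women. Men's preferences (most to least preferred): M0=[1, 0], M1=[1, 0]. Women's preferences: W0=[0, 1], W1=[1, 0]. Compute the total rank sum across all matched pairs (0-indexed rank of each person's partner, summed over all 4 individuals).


Step 1: Run Gale-Shapley (men propose, women hold best offer):
  M0 proposes to W1; she accepts
  M1 proposes to W1; she switches from M0
  M0 proposes to W0; she accepts
Step 2: Final matching: W0-M0, W1-M1
Step 3: 0-indexed ranks (man's rank of his match, then woman's): 1 + 0 + 0 + 0
Step 4: Total rank sum = 1

1


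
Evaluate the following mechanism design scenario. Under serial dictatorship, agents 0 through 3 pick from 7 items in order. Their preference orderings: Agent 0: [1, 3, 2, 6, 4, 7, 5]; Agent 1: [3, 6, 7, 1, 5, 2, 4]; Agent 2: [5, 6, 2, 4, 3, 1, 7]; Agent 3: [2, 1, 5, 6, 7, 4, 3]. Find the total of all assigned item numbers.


Step 1: Agent 0 picks item 1
Step 2: Agent 1 picks item 3
Step 3: Agent 2 picks item 5
Step 4: Agent 3 picks item 2
Step 5: Sum = 1 + 3 + 5 + 2 = 11

11


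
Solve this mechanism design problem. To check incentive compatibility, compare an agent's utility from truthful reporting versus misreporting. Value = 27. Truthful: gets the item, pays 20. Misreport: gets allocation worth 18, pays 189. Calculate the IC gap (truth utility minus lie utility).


Step 1: U(truth) = value - payment = 27 - 20 = 7
Step 2: U(lie) = allocation - payment = 18 - 189 = -171
Step 3: IC gap = 7 - (-171) = 178

178


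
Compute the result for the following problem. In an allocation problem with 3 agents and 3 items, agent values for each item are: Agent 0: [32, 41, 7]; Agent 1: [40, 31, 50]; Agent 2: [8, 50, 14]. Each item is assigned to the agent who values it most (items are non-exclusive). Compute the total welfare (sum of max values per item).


Step 1: For each item, find the maximum value among all agents.
Step 2: Item 0 -> Agent 1 (value 40)
Step 3: Item 1 -> Agent 2 (value 50)
Step 4: Item 2 -> Agent 1 (value 50)
Step 5: Total welfare = 40 + 50 + 50 = 140

140


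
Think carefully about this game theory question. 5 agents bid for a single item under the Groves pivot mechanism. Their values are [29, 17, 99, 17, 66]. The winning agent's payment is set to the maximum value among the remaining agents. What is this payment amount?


Step 1: The efficient winner is agent 2 with value 99
Step 2: Other agents' values: [29, 17, 17, 66]
Step 3: Pivot payment = max(others) = 66
Step 4: The winner pays 66

66


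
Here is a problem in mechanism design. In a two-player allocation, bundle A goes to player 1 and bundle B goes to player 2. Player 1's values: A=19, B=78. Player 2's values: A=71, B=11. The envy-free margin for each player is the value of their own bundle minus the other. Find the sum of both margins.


Step 1: Player 1's margin = v1(A) - v1(B) = 19 - 78 = -59
Step 2: Player 2's margin = v2(B) - v2(A) = 11 - 71 = -60
Step 3: Total margin = -59 + -60 = -119

-119


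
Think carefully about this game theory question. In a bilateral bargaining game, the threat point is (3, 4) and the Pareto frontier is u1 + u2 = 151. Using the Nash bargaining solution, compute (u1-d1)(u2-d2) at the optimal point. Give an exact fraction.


Step 1: The Nash solution splits surplus symmetrically above the disagreement point
Step 2: u1 = (total + d1 - d2)/2 = (151 + 3 - 4)/2 = 75
Step 3: u2 = (total - d1 + d2)/2 = (151 - 3 + 4)/2 = 76
Step 4: Nash product = (75 - 3) * (76 - 4)
Step 5: = 72 * 72 = 5184

5184


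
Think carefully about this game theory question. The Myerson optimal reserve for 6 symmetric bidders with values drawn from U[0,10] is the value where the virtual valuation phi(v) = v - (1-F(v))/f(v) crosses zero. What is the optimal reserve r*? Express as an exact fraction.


Step 1: For U[0,10], F(v) = v/10 and f(v) = 1/10
Step 2: phi(v) = v - (1 - v/10)/(1/10) = v - (10 - v) = 2v - 10
Step 3: Set phi(r*) = 0: 2r* - 10 = 0
Step 4: r* = 10/2 = 5 (the number of bidders n = 6 does not enter)

5


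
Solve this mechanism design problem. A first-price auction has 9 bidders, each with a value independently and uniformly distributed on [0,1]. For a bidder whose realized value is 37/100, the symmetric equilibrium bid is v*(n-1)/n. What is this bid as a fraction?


Step 1: The symmetric BNE bidding function is b(v) = v * (n-1) / n
Step 2: Substitute v = 37/100 and n = 9
Step 3: b = 37/100 * 8/9
Step 4: b = 74/225

74/225


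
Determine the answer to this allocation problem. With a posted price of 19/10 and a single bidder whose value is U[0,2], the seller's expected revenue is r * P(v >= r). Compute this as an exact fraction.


Step 1: Posted price r = 19/10, value support [0,2]
Step 2: P(v >= r) = (2 - 19/10)/2 = 1/20
Step 3: Expected revenue = r * P(v >= r) = 19/10 * 1/20
Step 4: Revenue = 19/200

19/200


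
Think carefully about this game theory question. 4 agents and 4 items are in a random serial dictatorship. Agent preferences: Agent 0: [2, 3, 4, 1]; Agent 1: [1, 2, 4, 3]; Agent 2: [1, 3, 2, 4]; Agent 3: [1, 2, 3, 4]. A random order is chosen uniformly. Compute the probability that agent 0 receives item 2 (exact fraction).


Step 1: Agent 0 wants item 2
Step 2: There are 24 possible orderings of agents
Step 3: In 14 orderings, agent 0 gets item 2
Step 4: Probability = 14/24 = 7/12

7/12


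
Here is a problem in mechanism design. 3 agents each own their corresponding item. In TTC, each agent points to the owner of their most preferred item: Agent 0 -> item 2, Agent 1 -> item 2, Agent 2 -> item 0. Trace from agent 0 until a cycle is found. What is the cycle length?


Step 1: Trace the pointer graph from agent 0: 0 -> 2 -> 0
Step 2: A cycle is detected when we revisit agent 0
Step 3: The cycle is: 0 -> 2 -> 0
Step 4: Cycle length = 2

2


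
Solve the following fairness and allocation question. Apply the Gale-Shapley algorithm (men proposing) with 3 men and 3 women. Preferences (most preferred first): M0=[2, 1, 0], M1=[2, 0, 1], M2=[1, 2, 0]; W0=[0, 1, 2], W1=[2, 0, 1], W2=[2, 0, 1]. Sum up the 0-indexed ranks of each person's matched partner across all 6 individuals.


Step 1: Run Gale-Shapley (men propose, women hold best offer):
  M0 proposes to W2; she accepts
  M1 proposes to W2; rejected
  M1 proposes to W0; she accepts
  M2 proposes to W1; she accepts
Step 2: Final matching: W0-M1, W1-M2, W2-M0
Step 3: 0-indexed ranks (man's rank of his match, then woman's): 1 + 1 + 0 + 0 + 0 + 1
Step 4: Total rank sum = 3

3


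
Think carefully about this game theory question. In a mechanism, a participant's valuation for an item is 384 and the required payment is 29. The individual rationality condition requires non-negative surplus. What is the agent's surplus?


Step 1: Surplus = value - payment = 384 - 29 = 355
Step 2: IR is satisfied (surplus >= 0)

355


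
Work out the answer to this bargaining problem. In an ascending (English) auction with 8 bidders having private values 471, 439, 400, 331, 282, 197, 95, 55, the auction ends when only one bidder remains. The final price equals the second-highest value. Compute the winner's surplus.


Step 1: Identify the highest value: 471
Step 2: Identify the second-highest value: 439
Step 3: The final price = second-highest value = 439
Step 4: Surplus = 471 - 439 = 32

32


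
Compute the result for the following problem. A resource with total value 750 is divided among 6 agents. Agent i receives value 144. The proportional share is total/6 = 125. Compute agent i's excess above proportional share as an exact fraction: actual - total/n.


Step 1: Proportional share = 750/6 = 125
Step 2: Agent's actual allocation = 144
Step 3: Excess = 144 - 125 = 19

19


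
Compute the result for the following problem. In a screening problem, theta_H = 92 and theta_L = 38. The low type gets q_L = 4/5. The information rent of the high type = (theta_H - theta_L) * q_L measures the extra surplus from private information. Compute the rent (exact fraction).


Step 1: theta_H - theta_L = 92 - 38 = 54
Step 2: Information rent = (theta_H - theta_L) * q_L
Step 3: = 54 * 4/5
Step 4: = 216/5

216/5


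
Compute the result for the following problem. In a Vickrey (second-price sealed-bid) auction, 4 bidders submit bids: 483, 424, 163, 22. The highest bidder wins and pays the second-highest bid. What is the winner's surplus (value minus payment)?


Step 1: Sort bids in descending order: 483, 424, 163, 22
Step 2: The winning bid is the highest: 483
Step 3: The payment equals the second-highest bid: 424
Step 4: Surplus = winner's bid - payment = 483 - 424 = 59

59


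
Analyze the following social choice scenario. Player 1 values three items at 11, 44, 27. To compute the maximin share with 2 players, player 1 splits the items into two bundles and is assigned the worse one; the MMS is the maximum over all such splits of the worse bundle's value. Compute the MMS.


Step 1: Item values = 11, 44, 27
Step 2: Enumerate all 2-bundle partitions and take the smaller bundle:
  Partition 1: {11} vs {44,27} -> bundles 11, 71; min = 11
  Partition 2: {44} vs {11,27} -> bundles 44, 38; min = 38
  Partition 3: {27} vs {11,44} -> bundles 27, 55; min = 27
Step 3: MMS = max(11, 38, 27) = 38

38


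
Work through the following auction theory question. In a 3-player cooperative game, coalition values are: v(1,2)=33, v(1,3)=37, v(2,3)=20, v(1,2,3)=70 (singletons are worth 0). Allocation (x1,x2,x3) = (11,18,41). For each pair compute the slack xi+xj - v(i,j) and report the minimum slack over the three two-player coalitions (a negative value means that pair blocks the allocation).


Step 1: Slack for coalition (1,2): x1+x2 - v12 = 29 - 33 = -4
Step 2: Slack for coalition (1,3): x1+x3 - v13 = 52 - 37 = 15
Step 3: Slack for coalition (2,3): x2+x3 - v23 = 59 - 20 = 39
Step 4: Minimum slack = min(-4, 15, 39) = -4, attained by (1,2); coalition (1,2) can block (slack < 0), so the allocation is not in the core

-4


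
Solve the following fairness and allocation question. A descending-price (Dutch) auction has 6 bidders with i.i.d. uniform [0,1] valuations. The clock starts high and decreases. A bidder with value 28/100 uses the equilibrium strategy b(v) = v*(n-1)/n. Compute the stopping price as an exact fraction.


Step 1: Dutch auctions are strategically equivalent to first-price auctions
Step 2: The equilibrium bid is b(v) = v*(n-1)/n
Step 3: b = 7/25 * 5/6
Step 4: b = 7/30

7/30


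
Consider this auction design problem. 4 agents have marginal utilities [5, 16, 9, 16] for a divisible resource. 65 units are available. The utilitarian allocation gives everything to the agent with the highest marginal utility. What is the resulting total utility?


Step 1: The marginal utilities are [5, 16, 9, 16]
Step 2: The highest marginal utility is 16
Step 3: All 65 units go to that agent
Step 4: Total utility = 16 * 65 = 1040

1040


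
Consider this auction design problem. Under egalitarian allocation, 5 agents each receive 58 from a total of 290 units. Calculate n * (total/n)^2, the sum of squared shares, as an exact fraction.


Step 1: Each agent's share = 290/5 = 58
Step 2: Square of each share = (58)^2 = 3364
Step 3: Sum of squares = 5 * 3364 = 16820

16820


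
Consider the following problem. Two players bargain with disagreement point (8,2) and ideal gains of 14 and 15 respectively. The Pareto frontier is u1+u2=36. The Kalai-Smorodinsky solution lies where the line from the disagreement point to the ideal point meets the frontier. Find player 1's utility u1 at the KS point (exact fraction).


Step 1: At the KS point, (u1-d1)/r1 = (u2-d2)/r2 = t and u1+u2 = 36
Step 2: u1 = d1 + r1*t and u2 = d2 + r2*t, so (d1 + r1*t) + (d2 + r2*t) = 36
Step 3: t = (36 - 8 - 2)/(14 + 15) = 26/29
Step 4: u1 = d1 + r1*t = 8 + 14 * 26/29 = 596/29
Step 5: (Check: u2 = d2 + r2*t = 448/29; u1+u2 = 596/29 + 448/29 = 36, on the frontier.)

596/29


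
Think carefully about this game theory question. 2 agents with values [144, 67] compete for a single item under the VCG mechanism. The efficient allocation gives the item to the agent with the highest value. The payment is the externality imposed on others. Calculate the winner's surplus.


Step 1: The winner is the agent with the highest value: agent 0 with value 144
Step 2: Values of other agents: [67]
Step 3: VCG payment = max of others' values = 67
Step 4: Surplus = 144 - 67 = 77

77


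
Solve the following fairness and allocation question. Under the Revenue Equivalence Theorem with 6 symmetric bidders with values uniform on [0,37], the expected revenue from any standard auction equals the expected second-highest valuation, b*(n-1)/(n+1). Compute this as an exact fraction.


Step 1: By Revenue Equivalence, expected revenue = b*(n-1)/(n+1)
Step 2: Substituting n = 6, b = 37
Step 3: Revenue = 37*(6-1)/(6+1) = 37*5/7
Step 4: Revenue = 185/7

185/7


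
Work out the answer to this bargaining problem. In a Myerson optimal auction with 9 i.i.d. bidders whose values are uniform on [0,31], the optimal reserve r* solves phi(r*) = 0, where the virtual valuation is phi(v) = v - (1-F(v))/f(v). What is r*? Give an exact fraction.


Step 1: For U[0,31], F(v) = v/31 and f(v) = 1/31
Step 2: phi(v) = v - (1 - v/31)/(1/31) = v - (31 - v) = 2v - 31
Step 3: Set phi(r*) = 0: 2r* - 31 = 0
Step 4: r* = 31/2 (the number of bidders n = 9 does not enter)

31/2


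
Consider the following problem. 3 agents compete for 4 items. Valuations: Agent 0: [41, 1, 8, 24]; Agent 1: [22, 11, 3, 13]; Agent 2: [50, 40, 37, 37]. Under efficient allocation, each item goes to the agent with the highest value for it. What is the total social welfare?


Step 1: For each item, find the maximum value among all agents.
Step 2: Item 0 -> Agent 2 (value 50)
Step 3: Item 1 -> Agent 2 (value 40)
Step 4: Item 2 -> Agent 2 (value 37)
Step 5: Item 3 -> Agent 2 (value 37)
Step 6: Total welfare = 50 + 40 + 37 + 37 = 164

164


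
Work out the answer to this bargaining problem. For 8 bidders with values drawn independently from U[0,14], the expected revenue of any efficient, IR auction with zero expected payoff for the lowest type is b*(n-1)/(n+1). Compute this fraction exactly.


Step 1: By Revenue Equivalence, expected revenue = b*(n-1)/(n+1)
Step 2: Substituting n = 8, b = 14
Step 3: Revenue = 14*(8-1)/(8+1) = 14*7/9
Step 4: Revenue = 98/9

98/9


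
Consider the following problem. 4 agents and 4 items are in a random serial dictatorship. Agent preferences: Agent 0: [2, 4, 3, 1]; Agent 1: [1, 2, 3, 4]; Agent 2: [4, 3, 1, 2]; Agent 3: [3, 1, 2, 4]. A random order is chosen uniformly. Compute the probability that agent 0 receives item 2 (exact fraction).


Step 1: Agent 0 wants item 2
Step 2: There are 24 possible orderings of agents
Step 3: In 24 orderings, agent 0 gets item 2
Step 4: Probability = 24/24 = 1

1


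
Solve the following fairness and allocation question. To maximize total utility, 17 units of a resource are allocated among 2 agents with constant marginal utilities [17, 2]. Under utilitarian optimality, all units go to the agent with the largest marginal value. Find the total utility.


Step 1: The marginal utilities are [17, 2]
Step 2: The highest marginal utility is 17
Step 3: All 17 units go to that agent
Step 4: Total utility = 17 * 17 = 289

289


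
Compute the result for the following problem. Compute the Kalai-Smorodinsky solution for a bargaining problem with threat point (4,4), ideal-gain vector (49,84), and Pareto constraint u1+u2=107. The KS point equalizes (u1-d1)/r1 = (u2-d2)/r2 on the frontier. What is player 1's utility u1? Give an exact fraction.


Step 1: At the KS point, (u1-d1)/r1 = (u2-d2)/r2 = t and u1+u2 = 107
Step 2: u1 = d1 + r1*t and u2 = d2 + r2*t, so (d1 + r1*t) + (d2 + r2*t) = 107
Step 3: t = (107 - 4 - 4)/(49 + 84) = 99/133
Step 4: u1 = d1 + r1*t = 4 + 49 * 99/133 = 769/19
Step 5: (Check: u2 = d2 + r2*t = 1264/19; u1+u2 = 769/19 + 1264/19 = 107, on the frontier.)

769/19


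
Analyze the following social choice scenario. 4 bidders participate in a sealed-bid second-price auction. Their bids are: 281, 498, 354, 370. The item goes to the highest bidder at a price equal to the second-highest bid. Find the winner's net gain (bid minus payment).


Step 1: Sort bids in descending order: 498, 370, 354, 281
Step 2: The winning bid is the highest: 498
Step 3: The payment equals the second-highest bid: 370
Step 4: Surplus = winner's bid - payment = 498 - 370 = 128

128


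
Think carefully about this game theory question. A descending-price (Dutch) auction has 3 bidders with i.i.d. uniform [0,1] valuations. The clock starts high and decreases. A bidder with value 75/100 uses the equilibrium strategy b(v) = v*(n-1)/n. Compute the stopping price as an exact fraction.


Step 1: Dutch auctions are strategically equivalent to first-price auctions
Step 2: The equilibrium bid is b(v) = v*(n-1)/n
Step 3: b = 3/4 * 2/3
Step 4: b = 1/2

1/2


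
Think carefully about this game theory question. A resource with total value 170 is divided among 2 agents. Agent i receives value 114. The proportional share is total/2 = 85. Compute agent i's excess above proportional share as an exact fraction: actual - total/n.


Step 1: Proportional share = 170/2 = 85
Step 2: Agent's actual allocation = 114
Step 3: Excess = 114 - 85 = 29

29


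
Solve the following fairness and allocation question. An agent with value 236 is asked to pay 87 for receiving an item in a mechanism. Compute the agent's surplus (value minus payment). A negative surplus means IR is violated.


Step 1: Surplus = value - payment = 236 - 87 = 149
Step 2: IR is satisfied (surplus >= 0)

149


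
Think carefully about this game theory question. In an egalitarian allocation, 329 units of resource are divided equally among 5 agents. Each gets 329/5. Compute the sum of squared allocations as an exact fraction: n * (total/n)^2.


Step 1: Each agent's share = 329/5
Step 2: Square of each share = (329/5)^2 = 108241/25
Step 3: Sum of squares = 5 * 108241/25 = 108241/5

108241/5


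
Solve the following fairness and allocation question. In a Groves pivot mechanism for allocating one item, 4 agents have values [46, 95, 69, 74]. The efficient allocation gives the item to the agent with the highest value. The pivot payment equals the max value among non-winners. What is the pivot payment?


Step 1: The efficient winner is agent 1 with value 95
Step 2: Other agents' values: [46, 69, 74]
Step 3: Pivot payment = max(others) = 74
Step 4: The winner pays 74

74


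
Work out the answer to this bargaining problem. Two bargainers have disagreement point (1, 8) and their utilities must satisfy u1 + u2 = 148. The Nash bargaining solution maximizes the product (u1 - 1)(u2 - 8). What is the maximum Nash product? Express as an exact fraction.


Step 1: The Nash solution splits surplus symmetrically above the disagreement point
Step 2: u1 = (total + d1 - d2)/2 = (148 + 1 - 8)/2 = 141/2
Step 3: u2 = (total - d1 + d2)/2 = (148 - 1 + 8)/2 = 155/2
Step 4: Nash product = (141/2 - 1) * (155/2 - 8)
Step 5: = 139/2 * 139/2 = 19321/4

19321/4


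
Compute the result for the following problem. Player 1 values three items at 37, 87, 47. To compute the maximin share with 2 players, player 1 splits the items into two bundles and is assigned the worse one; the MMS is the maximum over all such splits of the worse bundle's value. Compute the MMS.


Step 1: Item values = 37, 87, 47
Step 2: Enumerate all 2-bundle partitions and take the smaller bundle:
  Partition 1: {37} vs {87,47} -> bundles 37, 134; min = 37
  Partition 2: {87} vs {37,47} -> bundles 87, 84; min = 84
  Partition 3: {47} vs {37,87} -> bundles 47, 124; min = 47
Step 3: MMS = max(37, 84, 47) = 84

84


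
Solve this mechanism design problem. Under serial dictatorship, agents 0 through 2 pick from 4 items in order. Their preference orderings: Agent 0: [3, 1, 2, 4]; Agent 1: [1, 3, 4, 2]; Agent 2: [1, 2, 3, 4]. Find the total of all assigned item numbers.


Step 1: Agent 0 picks item 3
Step 2: Agent 1 picks item 1
Step 3: Agent 2 picks item 2
Step 4: Sum = 3 + 1 + 2 = 6

6


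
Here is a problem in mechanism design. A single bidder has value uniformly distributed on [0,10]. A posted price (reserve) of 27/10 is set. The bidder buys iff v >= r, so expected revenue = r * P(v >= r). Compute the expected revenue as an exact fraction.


Step 1: Posted price r = 27/10, value support [0,10]
Step 2: P(v >= r) = (10 - 27/10)/10 = 73/100
Step 3: Expected revenue = r * P(v >= r) = 27/10 * 73/100
Step 4: Revenue = 1971/1000

1971/1000


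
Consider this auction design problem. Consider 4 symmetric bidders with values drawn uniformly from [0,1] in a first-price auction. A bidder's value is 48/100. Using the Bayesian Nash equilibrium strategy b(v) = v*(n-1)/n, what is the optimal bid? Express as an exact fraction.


Step 1: The symmetric BNE bidding function is b(v) = v * (n-1) / n
Step 2: Substitute v = 12/25 and n = 4
Step 3: b = 12/25 * 3/4
Step 4: b = 9/25

9/25


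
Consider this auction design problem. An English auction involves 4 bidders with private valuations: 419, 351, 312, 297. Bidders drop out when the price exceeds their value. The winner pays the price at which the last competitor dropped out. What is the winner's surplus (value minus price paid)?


Step 1: Identify the highest value: 419
Step 2: Identify the second-highest value: 351
Step 3: The final price = second-highest value = 351
Step 4: Surplus = 419 - 351 = 68

68


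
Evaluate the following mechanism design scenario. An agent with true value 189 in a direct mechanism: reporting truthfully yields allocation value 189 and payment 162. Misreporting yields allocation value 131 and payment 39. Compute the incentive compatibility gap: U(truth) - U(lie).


Step 1: U(truth) = value - payment = 189 - 162 = 27
Step 2: U(lie) = allocation - payment = 131 - 39 = 92
Step 3: IC gap = 27 - 92 = -65

-65


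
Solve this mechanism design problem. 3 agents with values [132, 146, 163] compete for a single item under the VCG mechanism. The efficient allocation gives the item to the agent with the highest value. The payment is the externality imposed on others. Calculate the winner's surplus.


Step 1: The winner is the agent with the highest value: agent 2 with value 163
Step 2: Values of other agents: [132, 146]
Step 3: VCG payment = max of others' values = 146
Step 4: Surplus = 163 - 146 = 17

17


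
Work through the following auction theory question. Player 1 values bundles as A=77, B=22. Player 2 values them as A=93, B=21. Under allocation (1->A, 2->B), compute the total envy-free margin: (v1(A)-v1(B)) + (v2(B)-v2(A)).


Step 1: Player 1's margin = v1(A) - v1(B) = 77 - 22 = 55
Step 2: Player 2's margin = v2(B) - v2(A) = 21 - 93 = -72
Step 3: Total margin = 55 + -72 = -17

-17


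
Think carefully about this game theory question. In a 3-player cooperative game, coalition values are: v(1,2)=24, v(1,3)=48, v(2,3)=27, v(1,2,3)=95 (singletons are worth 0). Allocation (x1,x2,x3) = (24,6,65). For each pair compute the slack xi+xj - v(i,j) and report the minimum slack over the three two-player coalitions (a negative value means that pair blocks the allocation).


Step 1: Slack for coalition (1,2): x1+x2 - v12 = 30 - 24 = 6
Step 2: Slack for coalition (1,3): x1+x3 - v13 = 89 - 48 = 41
Step 3: Slack for coalition (2,3): x2+x3 - v23 = 71 - 27 = 44
Step 4: Minimum slack = min(6, 41, 44) = 6, attained by (1,2); no pair can gain by deviating, so the allocation is in the core

6


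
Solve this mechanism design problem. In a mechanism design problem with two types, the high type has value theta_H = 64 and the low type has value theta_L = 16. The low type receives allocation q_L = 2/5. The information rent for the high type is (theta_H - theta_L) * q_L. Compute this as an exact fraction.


Step 1: theta_H - theta_L = 64 - 16 = 48
Step 2: Information rent = (theta_H - theta_L) * q_L
Step 3: = 48 * 2/5
Step 4: = 96/5

96/5


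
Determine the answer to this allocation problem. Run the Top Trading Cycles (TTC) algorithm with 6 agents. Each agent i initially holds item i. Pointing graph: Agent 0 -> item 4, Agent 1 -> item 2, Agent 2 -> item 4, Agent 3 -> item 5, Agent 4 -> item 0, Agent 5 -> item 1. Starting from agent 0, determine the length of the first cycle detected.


Step 1: Trace the pointer graph from agent 0: 0 -> 4 -> 0
Step 2: A cycle is detected when we revisit agent 0
Step 3: The cycle is: 0 -> 4 -> 0
Step 4: Cycle length = 2

2


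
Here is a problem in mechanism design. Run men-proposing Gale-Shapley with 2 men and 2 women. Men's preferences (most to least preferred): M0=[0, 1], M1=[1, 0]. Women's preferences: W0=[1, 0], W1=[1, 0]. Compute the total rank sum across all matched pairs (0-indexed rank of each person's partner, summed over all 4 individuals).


Step 1: Run Gale-Shapley (men propose, women hold best offer):
  M0 proposes to W0; she accepts
  M1 proposes to W1; she accepts
Step 2: Final matching: W0-M0, W1-M1
Step 3: 0-indexed ranks (man's rank of his match, then woman's): 0 + 1 + 0 + 0
Step 4: Total rank sum = 1

1


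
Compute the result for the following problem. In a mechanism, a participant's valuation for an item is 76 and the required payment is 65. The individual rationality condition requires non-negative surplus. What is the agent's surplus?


Step 1: Surplus = value - payment = 76 - 65 = 11
Step 2: IR is satisfied (surplus >= 0)

11


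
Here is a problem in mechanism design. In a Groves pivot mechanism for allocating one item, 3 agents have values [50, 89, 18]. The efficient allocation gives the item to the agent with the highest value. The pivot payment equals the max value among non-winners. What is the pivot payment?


Step 1: The efficient winner is agent 1 with value 89
Step 2: Other agents' values: [50, 18]
Step 3: Pivot payment = max(others) = 50
Step 4: The winner pays 50

50


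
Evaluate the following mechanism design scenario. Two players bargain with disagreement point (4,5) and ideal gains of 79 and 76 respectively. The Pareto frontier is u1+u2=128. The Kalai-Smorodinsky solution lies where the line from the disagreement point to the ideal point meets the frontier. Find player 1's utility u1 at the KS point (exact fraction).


Step 1: At the KS point, (u1-d1)/r1 = (u2-d2)/r2 = t and u1+u2 = 128
Step 2: u1 = d1 + r1*t and u2 = d2 + r2*t, so (d1 + r1*t) + (d2 + r2*t) = 128
Step 3: t = (128 - 4 - 5)/(79 + 76) = 119/155
Step 4: u1 = d1 + r1*t = 4 + 79 * 119/155 = 10021/155
Step 5: (Check: u2 = d2 + r2*t = 9819/155; u1+u2 = 10021/155 + 9819/155 = 128, on the frontier.)

10021/155


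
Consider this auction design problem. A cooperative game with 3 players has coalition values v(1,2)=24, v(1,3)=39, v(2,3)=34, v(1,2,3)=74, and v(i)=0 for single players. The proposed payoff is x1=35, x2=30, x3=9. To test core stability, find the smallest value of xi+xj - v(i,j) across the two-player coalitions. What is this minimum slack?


Step 1: Slack for coalition (1,2): x1+x2 - v12 = 65 - 24 = 41
Step 2: Slack for coalition (1,3): x1+x3 - v13 = 44 - 39 = 5
Step 3: Slack for coalition (2,3): x2+x3 - v23 = 39 - 34 = 5
Step 4: Minimum slack = min(41, 5, 5) = 5, attained by (1,3) and (2,3); no pair can gain by deviating, so the allocation is in the core

5


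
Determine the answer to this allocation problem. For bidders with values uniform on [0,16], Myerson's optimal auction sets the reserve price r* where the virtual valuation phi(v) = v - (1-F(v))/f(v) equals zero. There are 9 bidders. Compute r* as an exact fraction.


Step 1: For U[0,16], F(v) = v/16 and f(v) = 1/16
Step 2: phi(v) = v - (1 - v/16)/(1/16) = v - (16 - v) = 2v - 16
Step 3: Set phi(r*) = 0: 2r* - 16 = 0
Step 4: r* = 16/2 = 8 (the number of bidders n = 9 does not enter)

8


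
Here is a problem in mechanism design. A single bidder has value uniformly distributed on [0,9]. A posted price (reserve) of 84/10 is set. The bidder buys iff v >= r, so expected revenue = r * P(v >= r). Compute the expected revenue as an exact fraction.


Step 1: Posted price r = 42/5, value support [0,9]
Step 2: P(v >= r) = (9 - 42/5)/9 = 1/15
Step 3: Expected revenue = r * P(v >= r) = 42/5 * 1/15
Step 4: Revenue = 14/25

14/25


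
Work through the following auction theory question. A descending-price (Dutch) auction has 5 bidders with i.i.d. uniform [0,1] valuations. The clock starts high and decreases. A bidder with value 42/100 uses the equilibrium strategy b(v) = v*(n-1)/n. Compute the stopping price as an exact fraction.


Step 1: Dutch auctions are strategically equivalent to first-price auctions
Step 2: The equilibrium bid is b(v) = v*(n-1)/n
Step 3: b = 21/50 * 4/5
Step 4: b = 42/125

42/125


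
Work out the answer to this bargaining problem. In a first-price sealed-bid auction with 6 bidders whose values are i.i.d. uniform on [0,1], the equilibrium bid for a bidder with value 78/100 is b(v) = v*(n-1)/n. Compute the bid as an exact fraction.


Step 1: The symmetric BNE bidding function is b(v) = v * (n-1) / n
Step 2: Substitute v = 39/50 and n = 6
Step 3: b = 39/50 * 5/6
Step 4: b = 13/20

13/20


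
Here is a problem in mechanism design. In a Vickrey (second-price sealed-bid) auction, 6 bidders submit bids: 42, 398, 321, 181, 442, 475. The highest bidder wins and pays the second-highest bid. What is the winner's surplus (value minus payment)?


Step 1: Sort bids in descending order: 475, 442, 398, 321, 181, 42
Step 2: The winning bid is the highest: 475
Step 3: The payment equals the second-highest bid: 442
Step 4: Surplus = winner's bid - payment = 475 - 442 = 33

33


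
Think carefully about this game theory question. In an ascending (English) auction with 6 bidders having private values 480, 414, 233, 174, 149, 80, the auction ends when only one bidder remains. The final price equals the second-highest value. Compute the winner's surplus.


Step 1: Identify the highest value: 480
Step 2: Identify the second-highest value: 414
Step 3: The final price = second-highest value = 414
Step 4: Surplus = 480 - 414 = 66

66


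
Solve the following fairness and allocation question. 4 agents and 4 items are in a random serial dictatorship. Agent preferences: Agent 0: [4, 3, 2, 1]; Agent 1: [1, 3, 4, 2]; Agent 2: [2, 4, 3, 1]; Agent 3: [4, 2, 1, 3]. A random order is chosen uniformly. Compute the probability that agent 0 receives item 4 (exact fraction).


Step 1: Agent 0 wants item 4
Step 2: There are 24 possible orderings of agents
Step 3: In 12 orderings, agent 0 gets item 4
Step 4: Probability = 12/24 = 1/2

1/2


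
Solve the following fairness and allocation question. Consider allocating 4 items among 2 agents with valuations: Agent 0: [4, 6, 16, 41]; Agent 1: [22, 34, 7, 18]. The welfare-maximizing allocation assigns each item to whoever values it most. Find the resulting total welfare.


Step 1: For each item, find the maximum value among all agents.
Step 2: Item 0 -> Agent 1 (value 22)
Step 3: Item 1 -> Agent 1 (value 34)
Step 4: Item 2 -> Agent 0 (value 16)
Step 5: Item 3 -> Agent 0 (value 41)
Step 6: Total welfare = 22 + 34 + 16 + 41 = 113

113


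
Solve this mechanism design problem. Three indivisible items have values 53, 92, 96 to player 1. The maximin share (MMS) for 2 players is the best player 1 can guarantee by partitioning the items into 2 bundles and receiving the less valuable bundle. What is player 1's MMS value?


Step 1: Item values = 53, 92, 96
Step 2: Enumerate all 2-bundle partitions and take the smaller bundle:
  Partition 1: {53} vs {92,96} -> bundles 53, 188; min = 53
  Partition 2: {92} vs {53,96} -> bundles 92, 149; min = 92
  Partition 3: {96} vs {53,92} -> bundles 96, 145; min = 96
Step 3: MMS = max(53, 92, 96) = 96

96


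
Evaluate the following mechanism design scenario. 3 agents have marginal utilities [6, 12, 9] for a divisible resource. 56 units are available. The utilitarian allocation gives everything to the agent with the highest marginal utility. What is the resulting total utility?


Step 1: The marginal utilities are [6, 12, 9]
Step 2: The highest marginal utility is 12
Step 3: All 56 units go to that agent
Step 4: Total utility = 12 * 56 = 672

672


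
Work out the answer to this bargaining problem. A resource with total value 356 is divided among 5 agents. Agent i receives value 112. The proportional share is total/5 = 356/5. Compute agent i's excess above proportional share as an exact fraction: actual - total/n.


Step 1: Proportional share = 356/5
Step 2: Agent's actual allocation = 112
Step 3: Excess = 112 - 356/5 = 204/5

204/5


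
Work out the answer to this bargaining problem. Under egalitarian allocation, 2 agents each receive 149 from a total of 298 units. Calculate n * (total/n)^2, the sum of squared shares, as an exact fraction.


Step 1: Each agent's share = 298/2 = 149
Step 2: Square of each share = (149)^2 = 22201
Step 3: Sum of squares = 2 * 22201 = 44402

44402


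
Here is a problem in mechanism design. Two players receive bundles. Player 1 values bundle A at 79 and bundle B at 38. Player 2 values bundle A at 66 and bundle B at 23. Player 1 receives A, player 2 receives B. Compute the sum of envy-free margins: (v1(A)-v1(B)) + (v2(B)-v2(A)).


Step 1: Player 1's margin = v1(A) - v1(B) = 79 - 38 = 41
Step 2: Player 2's margin = v2(B) - v2(A) = 23 - 66 = -43
Step 3: Total margin = 41 + -43 = -2

-2


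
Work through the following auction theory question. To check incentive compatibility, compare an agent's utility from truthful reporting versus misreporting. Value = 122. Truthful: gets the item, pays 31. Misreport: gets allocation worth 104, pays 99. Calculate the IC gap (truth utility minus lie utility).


Step 1: U(truth) = value - payment = 122 - 31 = 91
Step 2: U(lie) = allocation - payment = 104 - 99 = 5
Step 3: IC gap = 91 - 5 = 86

86


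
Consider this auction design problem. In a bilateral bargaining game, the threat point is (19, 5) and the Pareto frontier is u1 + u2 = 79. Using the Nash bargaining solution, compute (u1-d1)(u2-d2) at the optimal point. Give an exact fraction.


Step 1: The Nash solution splits surplus symmetrically above the disagreement point
Step 2: u1 = (total + d1 - d2)/2 = (79 + 19 - 5)/2 = 93/2
Step 3: u2 = (total - d1 + d2)/2 = (79 - 19 + 5)/2 = 65/2
Step 4: Nash product = (93/2 - 19) * (65/2 - 5)
Step 5: = 55/2 * 55/2 = 3025/4

3025/4


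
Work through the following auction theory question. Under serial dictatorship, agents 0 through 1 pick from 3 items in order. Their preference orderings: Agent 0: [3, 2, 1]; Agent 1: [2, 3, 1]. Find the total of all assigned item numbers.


Step 1: Agent 0 picks item 3
Step 2: Agent 1 picks item 2
Step 3: Sum = 3 + 2 = 5

5


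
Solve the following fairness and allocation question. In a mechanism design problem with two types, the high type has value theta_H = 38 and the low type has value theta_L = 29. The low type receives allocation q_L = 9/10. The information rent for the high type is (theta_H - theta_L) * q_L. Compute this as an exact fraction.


Step 1: theta_H - theta_L = 38 - 29 = 9
Step 2: Information rent = (theta_H - theta_L) * q_L
Step 3: = 9 * 9/10
Step 4: = 81/10

81/10


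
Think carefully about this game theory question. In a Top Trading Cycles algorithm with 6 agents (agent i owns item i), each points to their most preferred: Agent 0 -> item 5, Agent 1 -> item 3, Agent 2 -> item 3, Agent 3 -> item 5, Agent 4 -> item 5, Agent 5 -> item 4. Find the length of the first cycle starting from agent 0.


Step 1: Trace the pointer graph from agent 0: 0 -> 5 -> 4 -> 5
Step 2: A cycle is detected when we revisit agent 5
Step 3: The cycle is: 5 -> 4 -> 5
Step 4: Cycle length = 2

2


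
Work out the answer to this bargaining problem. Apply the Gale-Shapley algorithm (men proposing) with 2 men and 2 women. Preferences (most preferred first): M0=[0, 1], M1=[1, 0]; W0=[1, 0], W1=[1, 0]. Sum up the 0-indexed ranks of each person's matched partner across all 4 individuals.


Step 1: Run Gale-Shapley (men propose, women hold best offer):
  M0 proposes to W0; she accepts
  M1 proposes to W1; she accepts
Step 2: Final matching: W0-M0, W1-M1
Step 3: 0-indexed ranks (man's rank of his match, then woman's): 0 + 1 + 0 + 0
Step 4: Total rank sum = 1

1


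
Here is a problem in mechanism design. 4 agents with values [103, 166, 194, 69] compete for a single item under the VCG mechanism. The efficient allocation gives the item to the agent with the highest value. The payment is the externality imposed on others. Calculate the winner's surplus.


Step 1: The winner is the agent with the highest value: agent 2 with value 194
Step 2: Values of other agents: [103, 166, 69]
Step 3: VCG payment = max of others' values = 166
Step 4: Surplus = 194 - 166 = 28

28
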